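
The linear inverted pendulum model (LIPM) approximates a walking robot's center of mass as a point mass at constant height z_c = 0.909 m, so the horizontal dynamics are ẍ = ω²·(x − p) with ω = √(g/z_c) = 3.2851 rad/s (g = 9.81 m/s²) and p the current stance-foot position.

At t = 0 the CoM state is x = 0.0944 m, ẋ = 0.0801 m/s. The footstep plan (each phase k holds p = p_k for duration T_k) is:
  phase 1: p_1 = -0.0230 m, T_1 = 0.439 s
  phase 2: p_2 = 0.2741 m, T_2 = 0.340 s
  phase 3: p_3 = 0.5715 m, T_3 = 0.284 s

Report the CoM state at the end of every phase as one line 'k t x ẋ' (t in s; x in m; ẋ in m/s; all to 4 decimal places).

phase 1: p=-0.0230, T=0.439, ωT=1.442159, cosh=2.233117, sinh=1.996700; start (x,ẋ)=(0.094400, 0.080100) → end (x,ẋ)=(0.287853, 0.948942)
phase 2: p=0.2741, T=0.340, ωT=1.116934, cosh=1.691377, sinh=1.364095; start (x,ẋ)=(0.287853, 0.948942) → end (x,ẋ)=(0.691397, 1.666648)
phase 3: p=0.5715, T=0.284, ωT=0.932968, cosh=1.467714, sinh=1.074330; start (x,ẋ)=(0.691397, 1.666648) → end (x,ẋ)=(1.292521, 2.869315)

1 0.4390 0.2879 0.9489
2 0.7790 0.6914 1.6666
3 1.0630 1.2925 2.8693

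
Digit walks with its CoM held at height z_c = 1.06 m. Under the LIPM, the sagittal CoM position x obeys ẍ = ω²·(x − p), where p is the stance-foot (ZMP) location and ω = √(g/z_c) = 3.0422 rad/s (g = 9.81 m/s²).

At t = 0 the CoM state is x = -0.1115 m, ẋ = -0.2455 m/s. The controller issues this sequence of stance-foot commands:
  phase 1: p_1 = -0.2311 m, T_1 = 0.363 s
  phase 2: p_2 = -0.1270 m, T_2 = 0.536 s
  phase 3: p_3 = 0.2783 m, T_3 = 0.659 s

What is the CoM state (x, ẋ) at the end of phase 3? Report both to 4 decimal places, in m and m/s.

phase 1: p=-0.2311, T=0.363, ωT=1.104319, cosh=1.674302, sinh=1.342866; start (x,ẋ)=(-0.111500, -0.245500) → end (x,ẋ)=(-0.139220, 0.077557)
phase 2: p=-0.1270, T=0.536, ωT=1.630619, cosh=2.651422, sinh=2.455614; start (x,ẋ)=(-0.139220, 0.077557) → end (x,ẋ)=(-0.096799, 0.114344)
phase 3: p=0.2783, T=0.659, ωT=2.004810, cosh=3.779684, sinh=3.644998; start (x,ẋ)=(-0.096799, 0.114344) → end (x,ẋ)=(-1.002453, -3.727214)

x = -1.0025, ẋ = -3.7272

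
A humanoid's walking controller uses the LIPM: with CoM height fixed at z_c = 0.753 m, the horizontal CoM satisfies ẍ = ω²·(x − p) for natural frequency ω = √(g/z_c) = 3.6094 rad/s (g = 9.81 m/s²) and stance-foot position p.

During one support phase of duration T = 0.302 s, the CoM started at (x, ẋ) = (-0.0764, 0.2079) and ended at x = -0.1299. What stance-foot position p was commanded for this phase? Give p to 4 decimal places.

p = 0.1212

ωT = 3.6094·0.302 = 1.090039; cosh(ωT) = 1.655296, sinh(ωT) = 1.319093
x(T) = p + (x₀−p)·cosh(ωT) + (ẋ₀/ω)·sinh(ωT) ⇒ p·(1 − cosh) = x(T) − x₀·cosh − (ẋ₀/ω)·sinh
numerator   = -0.1299 − (-0.0764)·1.655296 − (0.2079/3.6094)·1.319093 = -0.079415
denominator = 1 − 1.655296 = -0.655296
p = -0.079415 / -0.655296 = 0.1212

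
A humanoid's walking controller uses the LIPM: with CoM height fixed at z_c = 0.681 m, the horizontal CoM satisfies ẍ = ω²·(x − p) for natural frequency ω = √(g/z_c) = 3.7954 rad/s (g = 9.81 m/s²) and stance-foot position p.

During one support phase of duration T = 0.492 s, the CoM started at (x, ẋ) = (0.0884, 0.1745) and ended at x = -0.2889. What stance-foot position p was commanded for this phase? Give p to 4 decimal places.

p = 0.3143

ωT = 3.7954·0.492 = 1.867337; cosh(ωT) = 3.312787, sinh(ωT) = 3.158253
x(T) = p + (x₀−p)·cosh(ωT) + (ẋ₀/ω)·sinh(ωT) ⇒ p·(1 − cosh) = x(T) − x₀·cosh − (ẋ₀/ω)·sinh
numerator   = -0.2889 − (0.0884)·3.312787 − (0.1745/3.7954)·3.158253 = -0.726956
denominator = 1 − 3.312787 = -2.312787
p = -0.726956 / -2.312787 = 0.3143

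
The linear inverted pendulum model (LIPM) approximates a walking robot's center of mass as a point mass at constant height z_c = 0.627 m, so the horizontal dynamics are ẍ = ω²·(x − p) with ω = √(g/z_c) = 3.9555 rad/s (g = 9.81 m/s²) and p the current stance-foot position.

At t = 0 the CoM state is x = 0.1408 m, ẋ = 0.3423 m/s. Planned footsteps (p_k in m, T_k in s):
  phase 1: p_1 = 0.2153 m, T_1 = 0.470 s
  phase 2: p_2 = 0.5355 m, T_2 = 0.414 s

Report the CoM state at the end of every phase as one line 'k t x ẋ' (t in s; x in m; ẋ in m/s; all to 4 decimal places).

phase 1: p=0.2153, T=0.470, ωT=1.859085, cosh=3.286838, sinh=3.131023; start (x,ẋ)=(0.140800, 0.342300) → end (x,ẋ)=(0.241382, 0.202420)
phase 2: p=0.5355, T=0.414, ωT=1.637577, cosh=2.668572, sinh=2.474122; start (x,ẋ)=(0.241382, 0.202420) → end (x,ẋ)=(-0.122763, -2.338179)

1 0.4700 0.2414 0.2024
2 0.8840 -0.1228 -2.3382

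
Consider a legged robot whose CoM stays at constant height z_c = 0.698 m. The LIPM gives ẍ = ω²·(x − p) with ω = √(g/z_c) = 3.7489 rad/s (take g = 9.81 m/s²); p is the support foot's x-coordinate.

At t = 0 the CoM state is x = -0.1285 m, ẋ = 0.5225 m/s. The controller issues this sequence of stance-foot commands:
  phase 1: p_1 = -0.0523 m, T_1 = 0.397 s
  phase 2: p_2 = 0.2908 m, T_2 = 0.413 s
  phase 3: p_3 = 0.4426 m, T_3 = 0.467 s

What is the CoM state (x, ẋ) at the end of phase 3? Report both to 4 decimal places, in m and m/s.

phase 1: p=-0.0523, T=0.397, ωT=1.488313, cosh=2.327685, sinh=2.101932; start (x,ẋ)=(-0.128500, 0.522500) → end (x,ẋ)=(0.063286, 0.615765)
phase 2: p=0.2908, T=0.413, ωT=1.548296, cosh=2.458029, sinh=2.245419; start (x,ẋ)=(0.063286, 0.615765) → end (x,ẋ)=(0.100378, -0.401615)
phase 3: p=0.4426, T=0.467, ωT=1.750736, cosh=2.966244, sinh=2.792598; start (x,ẋ)=(0.100378, -0.401615) → end (x,ẋ)=(-0.871683, -4.774073)

x = -0.8717, ẋ = -4.7741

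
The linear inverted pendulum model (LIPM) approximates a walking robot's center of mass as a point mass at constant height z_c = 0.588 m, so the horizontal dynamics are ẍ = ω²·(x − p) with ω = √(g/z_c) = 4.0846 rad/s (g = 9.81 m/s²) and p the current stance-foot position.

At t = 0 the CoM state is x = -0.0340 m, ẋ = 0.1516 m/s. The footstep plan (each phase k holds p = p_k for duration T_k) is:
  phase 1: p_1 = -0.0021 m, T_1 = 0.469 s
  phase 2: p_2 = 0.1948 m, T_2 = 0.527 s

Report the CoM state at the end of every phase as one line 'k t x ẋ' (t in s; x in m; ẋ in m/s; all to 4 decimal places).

1 0.4690 0.0105 0.0931
2 0.9960 -0.5122 -2.7894

phase 1: p=-0.0021, T=0.469, ωT=1.915677, cosh=3.469390, sinh=3.322148; start (x,ẋ)=(-0.034000, 0.151600) → end (x,ẋ)=(0.010528, 0.093088)
phase 2: p=0.1948, T=0.527, ωT=2.152584, cosh=4.361628, sinh=4.245444; start (x,ẋ)=(0.010528, 0.093088) → end (x,ẋ)=(-0.512172, -2.789435)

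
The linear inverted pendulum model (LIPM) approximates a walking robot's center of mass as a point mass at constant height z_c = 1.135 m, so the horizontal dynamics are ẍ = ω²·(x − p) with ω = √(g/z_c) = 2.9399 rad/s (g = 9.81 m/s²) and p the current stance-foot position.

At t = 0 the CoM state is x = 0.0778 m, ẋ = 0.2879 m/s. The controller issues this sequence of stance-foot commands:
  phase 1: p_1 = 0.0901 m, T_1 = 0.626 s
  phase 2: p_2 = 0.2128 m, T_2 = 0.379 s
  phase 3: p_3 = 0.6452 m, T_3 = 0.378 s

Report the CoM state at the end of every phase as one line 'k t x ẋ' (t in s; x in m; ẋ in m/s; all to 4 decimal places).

phase 1: p=0.0901, T=0.626, ωT=1.840377, cosh=3.228836, sinh=3.070079; start (x,ẋ)=(0.077800, 0.287900) → end (x,ẋ)=(0.351034, 0.818566)
phase 2: p=0.2128, T=0.379, ωT=1.114222, cosh=1.687684, sinh=1.359513; start (x,ẋ)=(0.351034, 0.818566) → end (x,ẋ)=(0.824628, 1.933976)
phase 3: p=0.6452, T=0.378, ωT=1.111282, cosh=1.683694, sinh=1.354557; start (x,ẋ)=(0.824628, 1.933976) → end (x,ẋ)=(1.838380, 3.970753)

1 0.6260 0.3510 0.8186
2 1.0050 0.8246 1.9340
3 1.3830 1.8384 3.9708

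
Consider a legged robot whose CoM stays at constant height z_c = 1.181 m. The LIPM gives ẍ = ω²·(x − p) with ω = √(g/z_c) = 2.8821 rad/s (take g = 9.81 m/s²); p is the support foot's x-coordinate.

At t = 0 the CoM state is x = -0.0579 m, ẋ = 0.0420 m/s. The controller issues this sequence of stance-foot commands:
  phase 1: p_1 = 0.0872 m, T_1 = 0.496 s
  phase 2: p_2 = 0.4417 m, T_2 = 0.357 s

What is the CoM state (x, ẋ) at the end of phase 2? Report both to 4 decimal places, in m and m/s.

x = -0.8871, ẋ = -3.4253

phase 1: p=0.0872, T=0.496, ωT=1.429522, cosh=2.208062, sinh=1.968639; start (x,ẋ)=(-0.057900, 0.042000) → end (x,ẋ)=(-0.204501, -0.730532)
phase 2: p=0.4417, T=0.357, ωT=1.028910, cosh=1.577705, sinh=1.220309; start (x,ẋ)=(-0.204501, -0.730532) → end (x,ẋ)=(-0.887129, -3.425287)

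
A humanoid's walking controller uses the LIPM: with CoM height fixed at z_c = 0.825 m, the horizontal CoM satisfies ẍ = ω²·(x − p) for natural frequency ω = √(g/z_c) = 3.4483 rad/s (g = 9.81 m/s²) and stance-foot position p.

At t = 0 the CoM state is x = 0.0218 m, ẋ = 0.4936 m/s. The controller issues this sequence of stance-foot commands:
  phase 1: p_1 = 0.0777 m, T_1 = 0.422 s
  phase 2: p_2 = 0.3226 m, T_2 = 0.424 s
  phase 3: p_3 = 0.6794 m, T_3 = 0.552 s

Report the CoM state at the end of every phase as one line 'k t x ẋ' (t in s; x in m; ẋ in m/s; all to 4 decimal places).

1 0.4220 0.2414 0.7247
2 0.8460 0.5671 1.0758
3 1.3980 1.3175 2.4185

phase 1: p=0.0777, T=0.422, ωT=1.455183, cosh=2.259312, sinh=2.025954; start (x,ẋ)=(0.021800, 0.493600) → end (x,ẋ)=(0.241406, 0.724673)
phase 2: p=0.3226, T=0.424, ωT=1.462079, cosh=2.273338, sinh=2.041584; start (x,ẋ)=(0.241406, 0.724673) → end (x,ẋ)=(0.567064, 1.075820)
phase 3: p=0.6794, T=0.552, ωT=1.903462, cosh=3.429065, sinh=3.280013; start (x,ẋ)=(0.567064, 1.075820) → end (x,ẋ)=(1.317511, 2.418487)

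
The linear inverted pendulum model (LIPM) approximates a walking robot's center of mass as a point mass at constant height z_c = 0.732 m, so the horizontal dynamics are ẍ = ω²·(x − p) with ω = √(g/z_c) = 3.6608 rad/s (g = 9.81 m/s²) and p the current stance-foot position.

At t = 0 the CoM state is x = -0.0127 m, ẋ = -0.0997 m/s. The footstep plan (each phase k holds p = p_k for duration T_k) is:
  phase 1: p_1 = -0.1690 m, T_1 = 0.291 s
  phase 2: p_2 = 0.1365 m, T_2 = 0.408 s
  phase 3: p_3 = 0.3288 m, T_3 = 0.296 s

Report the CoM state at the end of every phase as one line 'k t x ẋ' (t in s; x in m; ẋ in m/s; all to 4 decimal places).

phase 1: p=-0.1690, T=0.291, ωT=1.065293, cosh=1.623158, sinh=1.278531; start (x,ẋ)=(-0.012700, -0.099700) → end (x,ẋ)=(0.049879, 0.569725)
phase 2: p=0.1365, T=0.408, ωT=1.493606, cosh=2.338844, sinh=2.114283; start (x,ẋ)=(0.049879, 0.569725) → end (x,ẋ)=(0.262951, 0.662057)
phase 3: p=0.3288, T=0.296, ωT=1.083597, cosh=1.646833, sinh=1.308457; start (x,ẋ)=(0.262951, 0.662057) → end (x,ẋ)=(0.456992, 0.774879)

1 0.2910 0.0499 0.5697
2 0.6990 0.2630 0.6621
3 0.9950 0.4570 0.7749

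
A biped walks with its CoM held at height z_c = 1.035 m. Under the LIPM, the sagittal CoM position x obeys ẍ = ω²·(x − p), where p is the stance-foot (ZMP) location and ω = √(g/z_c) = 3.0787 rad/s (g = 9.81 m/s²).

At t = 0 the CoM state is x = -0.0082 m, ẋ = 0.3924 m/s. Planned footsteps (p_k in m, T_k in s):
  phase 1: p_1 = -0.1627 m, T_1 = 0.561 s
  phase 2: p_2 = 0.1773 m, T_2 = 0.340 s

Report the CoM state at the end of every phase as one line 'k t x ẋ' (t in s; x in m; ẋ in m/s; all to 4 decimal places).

1 0.5610 0.6327 2.4338
2 0.9010 1.8929 5.6440

phase 1: p=-0.1627, T=0.561, ωT=1.727151, cosh=2.901198, sinh=2.723407; start (x,ẋ)=(-0.008200, 0.392400) → end (x,ẋ)=(0.632651, 2.433844)
phase 2: p=0.1773, T=0.340, ωT=1.046758, cosh=1.599738, sinh=1.248664; start (x,ẋ)=(0.632651, 2.433844) → end (x,ẋ)=(1.892864, 5.643999)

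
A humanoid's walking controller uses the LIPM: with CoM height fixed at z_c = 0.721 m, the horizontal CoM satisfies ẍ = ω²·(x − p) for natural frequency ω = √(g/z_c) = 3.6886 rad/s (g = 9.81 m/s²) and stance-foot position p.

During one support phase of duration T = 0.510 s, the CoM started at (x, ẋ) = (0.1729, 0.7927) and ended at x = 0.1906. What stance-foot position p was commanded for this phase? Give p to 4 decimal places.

p = 0.4576

ωT = 3.6886·0.510 = 1.881186; cosh(ωT) = 3.356846, sinh(ωT) = 3.204436
x(T) = p + (x₀−p)·cosh(ωT) + (ẋ₀/ω)·sinh(ωT) ⇒ p·(1 − cosh) = x(T) − x₀·cosh − (ẋ₀/ω)·sinh
numerator   = 0.1906 − (0.1729)·3.356846 − (0.7927/3.6886)·3.204436 = -1.078449
denominator = 1 − 3.356846 = -2.356846
p = -1.078449 / -2.356846 = 0.4576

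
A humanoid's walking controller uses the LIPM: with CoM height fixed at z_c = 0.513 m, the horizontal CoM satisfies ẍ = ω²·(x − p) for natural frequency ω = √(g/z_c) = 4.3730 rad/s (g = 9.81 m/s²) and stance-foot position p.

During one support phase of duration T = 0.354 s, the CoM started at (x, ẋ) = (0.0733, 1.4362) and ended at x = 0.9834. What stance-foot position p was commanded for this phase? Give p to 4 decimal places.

p = -0.0453

ωT = 4.3730·0.354 = 1.548042; cosh(ωT) = 2.457459, sinh(ωT) = 2.244795
x(T) = p + (x₀−p)·cosh(ωT) + (ẋ₀/ω)·sinh(ωT) ⇒ p·(1 − cosh) = x(T) − x₀·cosh − (ẋ₀/ω)·sinh
numerator   = 0.9834 − (0.0733)·2.457459 − (1.4362/4.3730)·2.244795 = 0.066023
denominator = 1 − 2.457459 = -1.457459
p = 0.066023 / -1.457459 = -0.0453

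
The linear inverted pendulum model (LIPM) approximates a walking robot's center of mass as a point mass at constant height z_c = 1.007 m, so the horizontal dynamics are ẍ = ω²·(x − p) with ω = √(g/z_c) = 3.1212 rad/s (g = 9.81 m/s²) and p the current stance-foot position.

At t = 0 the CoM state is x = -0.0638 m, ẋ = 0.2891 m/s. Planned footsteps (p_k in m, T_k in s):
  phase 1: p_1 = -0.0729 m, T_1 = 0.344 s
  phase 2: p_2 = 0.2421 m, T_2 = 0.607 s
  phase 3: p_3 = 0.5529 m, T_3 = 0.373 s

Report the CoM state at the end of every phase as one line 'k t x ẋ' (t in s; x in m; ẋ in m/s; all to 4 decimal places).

1 0.3440 0.0617 0.5091
2 0.9510 0.1586 -0.0993
3 1.3240 -0.1861 -1.9535

phase 1: p=-0.0729, T=0.344, ωT=1.073693, cosh=1.633955, sinh=1.292211; start (x,ẋ)=(-0.063800, 0.289100) → end (x,ẋ)=(0.061660, 0.509079)
phase 2: p=0.2421, T=0.607, ωT=1.894568, cosh=3.400031, sinh=3.249647; start (x,ẋ)=(0.061660, 0.509079) → end (x,ẋ)=(0.158626, -0.099288)
phase 3: p=0.5529, T=0.373, ωT=1.164208, cosh=1.757777, sinh=1.445607; start (x,ẋ)=(0.158626, -0.099288) → end (x,ẋ)=(-0.186132, -1.953502)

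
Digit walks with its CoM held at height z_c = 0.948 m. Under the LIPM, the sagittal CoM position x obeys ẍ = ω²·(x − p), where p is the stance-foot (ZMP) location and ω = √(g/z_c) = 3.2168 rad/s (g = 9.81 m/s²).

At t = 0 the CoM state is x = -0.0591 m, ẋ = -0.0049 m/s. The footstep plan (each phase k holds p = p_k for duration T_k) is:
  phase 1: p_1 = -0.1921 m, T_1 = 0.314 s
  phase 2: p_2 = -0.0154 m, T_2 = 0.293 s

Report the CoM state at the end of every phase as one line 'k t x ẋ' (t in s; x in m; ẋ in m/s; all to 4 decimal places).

1 0.3140 0.0129 0.5018
2 0.6070 0.1962 0.8408

phase 1: p=-0.1921, T=0.314, ωT=1.010075, cosh=1.555000, sinh=1.190808; start (x,ẋ)=(-0.059100, -0.004900) → end (x,ẋ)=(0.012901, 0.501849)
phase 2: p=-0.0154, T=0.293, ωT=0.942522, cosh=1.478045, sinh=1.088402; start (x,ẋ)=(0.012901, 0.501849) → end (x,ẋ)=(0.196230, 0.840842)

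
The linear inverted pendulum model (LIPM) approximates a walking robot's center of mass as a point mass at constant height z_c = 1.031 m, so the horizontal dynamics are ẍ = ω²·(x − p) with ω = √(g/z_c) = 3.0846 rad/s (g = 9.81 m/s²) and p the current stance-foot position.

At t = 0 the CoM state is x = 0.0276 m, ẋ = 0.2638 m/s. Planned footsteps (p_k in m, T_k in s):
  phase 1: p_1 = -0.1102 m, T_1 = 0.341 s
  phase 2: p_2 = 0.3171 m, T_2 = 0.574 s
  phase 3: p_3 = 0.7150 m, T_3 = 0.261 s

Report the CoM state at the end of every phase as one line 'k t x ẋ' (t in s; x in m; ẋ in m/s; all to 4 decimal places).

phase 1: p=-0.1102, T=0.341, ωT=1.051849, cosh=1.606115, sinh=1.256824; start (x,ẋ)=(0.027600, 0.263800) → end (x,ẋ)=(0.218608, 0.957916)
phase 2: p=0.3171, T=0.574, ωT=1.770560, cosh=3.022191, sinh=2.851953; start (x,ẋ)=(0.218608, 0.957916) → end (x,ẋ)=(0.905107, 2.028560)
phase 3: p=0.7150, T=0.261, ωT=0.805081, cosh=1.341964, sinh=0.894912; start (x,ẋ)=(0.905107, 2.028560) → end (x,ẋ)=(1.558648, 3.247035)

1 0.3410 0.2186 0.9579
2 0.9150 0.9051 2.0286
3 1.1760 1.5586 3.2470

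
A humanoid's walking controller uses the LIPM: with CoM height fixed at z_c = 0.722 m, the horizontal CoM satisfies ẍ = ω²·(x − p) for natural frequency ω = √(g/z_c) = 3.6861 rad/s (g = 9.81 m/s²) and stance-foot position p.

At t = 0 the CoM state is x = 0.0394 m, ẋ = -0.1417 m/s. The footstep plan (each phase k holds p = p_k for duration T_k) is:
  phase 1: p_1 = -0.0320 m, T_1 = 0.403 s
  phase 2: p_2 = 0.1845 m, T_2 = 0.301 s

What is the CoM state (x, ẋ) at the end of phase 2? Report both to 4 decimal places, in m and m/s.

x = 0.0454, ẋ = -0.2800

phase 1: p=-0.0320, T=0.403, ωT=1.485498, cosh=2.321778, sinh=2.095388; start (x,ẋ)=(0.039400, -0.141700) → end (x,ẋ)=(0.053225, 0.222484)
phase 2: p=0.1845, T=0.301, ωT=1.109516, cosh=1.681304, sinh=1.351586; start (x,ẋ)=(0.053225, 0.222484) → end (x,ẋ)=(0.045365, -0.279961)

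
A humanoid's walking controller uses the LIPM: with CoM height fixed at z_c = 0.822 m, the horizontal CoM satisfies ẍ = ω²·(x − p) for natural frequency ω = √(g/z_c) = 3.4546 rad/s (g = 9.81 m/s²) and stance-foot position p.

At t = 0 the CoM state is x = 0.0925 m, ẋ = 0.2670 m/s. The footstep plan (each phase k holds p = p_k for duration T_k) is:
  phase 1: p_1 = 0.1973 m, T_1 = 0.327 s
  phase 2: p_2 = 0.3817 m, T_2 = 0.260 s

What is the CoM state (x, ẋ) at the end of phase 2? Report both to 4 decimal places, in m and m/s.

x = 0.0013, ẋ = -0.9719

phase 1: p=0.1973, T=0.327, ωT=1.129654, cosh=1.708866, sinh=1.385721; start (x,ẋ)=(0.092500, 0.267000) → end (x,ẋ)=(0.125311, -0.045422)
phase 2: p=0.3817, T=0.260, ωT=0.898196, cosh=1.431237, sinh=1.023933; start (x,ẋ)=(0.125311, -0.045422) → end (x,ẋ)=(0.001283, -0.971930)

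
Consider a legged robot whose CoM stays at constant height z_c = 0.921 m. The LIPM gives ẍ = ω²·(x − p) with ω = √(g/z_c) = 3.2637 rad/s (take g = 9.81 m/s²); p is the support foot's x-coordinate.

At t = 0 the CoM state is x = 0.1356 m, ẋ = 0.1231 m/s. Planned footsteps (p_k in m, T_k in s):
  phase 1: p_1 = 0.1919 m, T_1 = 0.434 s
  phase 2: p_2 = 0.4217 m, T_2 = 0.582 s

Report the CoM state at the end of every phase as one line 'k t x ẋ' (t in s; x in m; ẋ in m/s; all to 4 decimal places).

1 0.4340 0.1422 -0.0878
2 1.0160 -0.6210 -3.2795

phase 1: p=0.1919, T=0.434, ωT=1.416446, cosh=2.182509, sinh=1.939934; start (x,ẋ)=(0.135600, 0.123100) → end (x,ẋ)=(0.142195, -0.087789)
phase 2: p=0.4217, T=0.582, ωT=1.899473, cosh=3.416011, sinh=3.266364; start (x,ẋ)=(0.142195, -0.087789) → end (x,ẋ)=(-0.620953, -3.279531)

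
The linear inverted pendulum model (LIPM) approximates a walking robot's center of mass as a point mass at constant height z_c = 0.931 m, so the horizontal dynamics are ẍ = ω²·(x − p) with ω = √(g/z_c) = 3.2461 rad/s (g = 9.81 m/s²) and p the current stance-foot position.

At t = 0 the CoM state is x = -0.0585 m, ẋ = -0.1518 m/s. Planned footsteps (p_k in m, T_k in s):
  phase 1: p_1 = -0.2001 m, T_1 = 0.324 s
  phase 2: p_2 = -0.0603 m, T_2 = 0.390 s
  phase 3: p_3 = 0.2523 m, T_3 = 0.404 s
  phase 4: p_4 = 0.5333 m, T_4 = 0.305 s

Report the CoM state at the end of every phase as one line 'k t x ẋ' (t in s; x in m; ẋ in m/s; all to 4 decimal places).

1 0.3240 -0.0315 0.3338
2 0.7140 0.1628 0.7918
3 1.1180 0.4939 1.0760
4 1.4230 0.8575 1.4996

phase 1: p=-0.2001, T=0.324, ωT=1.051736, cosh=1.605974, sinh=1.256643; start (x,ẋ)=(-0.058500, -0.151800) → end (x,ẋ)=(-0.031460, 0.333826)
phase 2: p=-0.0603, T=0.390, ωT=1.265979, cosh=1.914263, sinh=1.632300; start (x,ẋ)=(-0.031460, 0.333826) → end (x,ẋ)=(0.162773, 0.791846)
phase 3: p=0.2523, T=0.404, ωT=1.311424, cosh=1.990446, sinh=1.721010; start (x,ẋ)=(0.162773, 0.791846) → end (x,ẋ)=(0.493920, 1.075977)
phase 4: p=0.5333, T=0.305, ωT=0.990061, cosh=1.531476, sinh=1.159922; start (x,ẋ)=(0.493920, 1.075977) → end (x,ẋ)=(0.857467, 1.499559)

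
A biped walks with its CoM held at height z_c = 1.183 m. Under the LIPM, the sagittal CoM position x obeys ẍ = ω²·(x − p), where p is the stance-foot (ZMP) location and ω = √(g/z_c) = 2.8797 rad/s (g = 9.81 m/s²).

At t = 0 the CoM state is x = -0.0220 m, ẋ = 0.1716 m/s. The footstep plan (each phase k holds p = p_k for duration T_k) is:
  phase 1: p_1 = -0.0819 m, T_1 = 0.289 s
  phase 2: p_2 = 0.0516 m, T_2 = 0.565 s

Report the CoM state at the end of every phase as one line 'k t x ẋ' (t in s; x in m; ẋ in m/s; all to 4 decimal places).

1 0.2890 0.0555 0.3952
2 0.8540 0.3976 1.0719

phase 1: p=-0.0819, T=0.289, ωT=0.832233, cosh=1.366761, sinh=0.931685; start (x,ẋ)=(-0.022000, 0.171600) → end (x,ẋ)=(0.055488, 0.395246)
phase 2: p=0.0516, T=0.565, ωT=1.627030, cosh=2.642627, sinh=2.446114; start (x,ẋ)=(0.055488, 0.395246) → end (x,ẋ)=(0.397609, 1.071874)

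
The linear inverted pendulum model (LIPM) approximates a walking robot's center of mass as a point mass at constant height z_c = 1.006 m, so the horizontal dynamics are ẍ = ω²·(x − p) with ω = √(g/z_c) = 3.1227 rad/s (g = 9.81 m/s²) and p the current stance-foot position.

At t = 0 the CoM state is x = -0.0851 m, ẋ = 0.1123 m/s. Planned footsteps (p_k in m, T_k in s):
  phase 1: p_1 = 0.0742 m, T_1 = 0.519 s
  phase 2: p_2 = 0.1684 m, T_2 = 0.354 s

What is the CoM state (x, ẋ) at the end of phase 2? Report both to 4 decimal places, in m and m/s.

x = -0.9377, ẋ = -3.3169

phase 1: p=0.0742, T=0.519, ωT=1.620681, cosh=2.627149, sinh=2.429385; start (x,ẋ)=(-0.085100, 0.112300) → end (x,ẋ)=(-0.256938, -0.913459)
phase 2: p=0.1684, T=0.354, ωT=1.105436, cosh=1.675804, sinh=1.344737; start (x,ẋ)=(-0.256938, -0.913459) → end (x,ẋ)=(-0.937749, -3.316863)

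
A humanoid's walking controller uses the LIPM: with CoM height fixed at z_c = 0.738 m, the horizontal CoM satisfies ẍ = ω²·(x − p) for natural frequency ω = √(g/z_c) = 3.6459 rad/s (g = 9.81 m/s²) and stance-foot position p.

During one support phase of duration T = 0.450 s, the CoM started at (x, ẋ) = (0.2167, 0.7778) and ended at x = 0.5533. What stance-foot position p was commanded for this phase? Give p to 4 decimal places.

ωT = 3.6459·0.450 = 1.640655; cosh(ωT) = 2.676200, sinh(ωT) = 2.482347
x(T) = p + (x₀−p)·cosh(ωT) + (ẋ₀/ω)·sinh(ωT) ⇒ p·(1 − cosh) = x(T) − x₀·cosh − (ẋ₀/ω)·sinh
numerator   = 0.5533 − (0.2167)·2.676200 − (0.7778/3.6459)·2.482347 = -0.556205
denominator = 1 − 2.676200 = -1.676200
p = -0.556205 / -1.676200 = 0.3318

p = 0.3318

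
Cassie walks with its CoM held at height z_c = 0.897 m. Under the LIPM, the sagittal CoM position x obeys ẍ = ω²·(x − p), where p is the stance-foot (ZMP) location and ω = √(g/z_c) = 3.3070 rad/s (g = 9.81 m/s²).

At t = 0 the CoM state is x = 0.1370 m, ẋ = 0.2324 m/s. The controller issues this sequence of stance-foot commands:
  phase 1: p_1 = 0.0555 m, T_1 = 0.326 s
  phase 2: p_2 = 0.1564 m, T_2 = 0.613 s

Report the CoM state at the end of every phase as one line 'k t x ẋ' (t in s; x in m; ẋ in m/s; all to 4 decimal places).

phase 1: p=0.0555, T=0.326, ωT=1.078082, cosh=1.639642, sinh=1.299395; start (x,ẋ)=(0.137000, 0.232400) → end (x,ẋ)=(0.280446, 0.731266)
phase 2: p=0.1564, T=0.613, ωT=2.027191, cosh=3.862217, sinh=3.730512; start (x,ẋ)=(0.280446, 0.731266) → end (x,ẋ)=(1.460409, 4.354641)

1 0.3260 0.2804 0.7313
2 0.9390 1.4604 4.3546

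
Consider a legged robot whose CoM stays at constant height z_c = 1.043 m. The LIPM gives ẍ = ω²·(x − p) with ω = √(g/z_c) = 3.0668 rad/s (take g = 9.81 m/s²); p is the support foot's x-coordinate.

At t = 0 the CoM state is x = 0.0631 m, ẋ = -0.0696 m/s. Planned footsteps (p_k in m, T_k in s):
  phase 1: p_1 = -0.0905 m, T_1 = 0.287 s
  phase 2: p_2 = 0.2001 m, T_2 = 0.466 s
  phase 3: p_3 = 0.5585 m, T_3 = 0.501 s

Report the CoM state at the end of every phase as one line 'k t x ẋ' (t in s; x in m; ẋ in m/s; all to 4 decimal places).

phase 1: p=-0.0905, T=0.287, ωT=0.880172, cosh=1.413013, sinh=0.998301; start (x,ẋ)=(0.063100, -0.069600) → end (x,ẋ)=(0.103883, 0.371914)
phase 2: p=0.2001, T=0.466, ωT=1.429129, cosh=2.207289, sinh=1.967771; start (x,ẋ)=(0.103883, 0.371914) → end (x,ẋ)=(0.226354, 0.240274)
phase 3: p=0.5585, T=0.501, ωT=1.536467, cosh=2.431639, sinh=2.216499; start (x,ẋ)=(0.226354, 0.240274) → end (x,ẋ)=(-0.075503, -1.673521)

1 0.2870 0.1039 0.3719
2 0.7530 0.2264 0.2403
3 1.2540 -0.0755 -1.6735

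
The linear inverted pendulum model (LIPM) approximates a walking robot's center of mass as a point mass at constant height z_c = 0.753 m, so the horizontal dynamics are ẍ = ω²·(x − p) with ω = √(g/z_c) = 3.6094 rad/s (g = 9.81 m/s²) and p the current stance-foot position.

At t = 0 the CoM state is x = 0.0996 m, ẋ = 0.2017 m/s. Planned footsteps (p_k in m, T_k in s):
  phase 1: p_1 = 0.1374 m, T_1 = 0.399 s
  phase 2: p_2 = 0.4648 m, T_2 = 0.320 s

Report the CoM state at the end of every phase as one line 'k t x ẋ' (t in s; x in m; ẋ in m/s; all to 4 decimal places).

1 0.3990 0.1645 0.1778
2 0.7190 0.0113 -1.2394

phase 1: p=0.1374, T=0.399, ωT=1.440151, cosh=2.229112, sinh=1.992220; start (x,ẋ)=(0.099600, 0.201700) → end (x,ẋ)=(0.164469, 0.177803)
phase 2: p=0.4648, T=0.320, ωT=1.155008, cosh=1.744552, sinh=1.429497; start (x,ẋ)=(0.164469, 0.177803) → end (x,ẋ)=(0.011275, -1.239412)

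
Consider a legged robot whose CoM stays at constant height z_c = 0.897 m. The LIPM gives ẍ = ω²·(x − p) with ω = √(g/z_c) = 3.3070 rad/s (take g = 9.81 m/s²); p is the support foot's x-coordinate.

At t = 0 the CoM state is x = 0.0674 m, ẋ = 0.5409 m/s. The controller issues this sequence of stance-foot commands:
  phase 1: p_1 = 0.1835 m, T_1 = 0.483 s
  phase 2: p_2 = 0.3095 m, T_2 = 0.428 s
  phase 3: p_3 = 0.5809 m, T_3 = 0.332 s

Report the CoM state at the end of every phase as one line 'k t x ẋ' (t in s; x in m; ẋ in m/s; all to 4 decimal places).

1 0.4830 0.2724 0.4813
2 0.9110 0.5106 0.8117
3 1.2430 0.7908 1.0425

phase 1: p=0.1835, T=0.483, ωT=1.597281, cosh=2.571015, sinh=2.368569; start (x,ẋ)=(0.067400, 0.540900) → end (x,ẋ)=(0.272413, 0.481267)
phase 2: p=0.3095, T=0.428, ωT=1.415396, cosh=2.180473, sinh=1.937644; start (x,ẋ)=(0.272413, 0.481267) → end (x,ẋ)=(0.510619, 0.811747)
phase 3: p=0.5809, T=0.332, ωT=1.097924, cosh=1.665749, sinh=1.332187; start (x,ẋ)=(0.510619, 0.811747) → end (x,ẋ)=(0.790832, 1.042539)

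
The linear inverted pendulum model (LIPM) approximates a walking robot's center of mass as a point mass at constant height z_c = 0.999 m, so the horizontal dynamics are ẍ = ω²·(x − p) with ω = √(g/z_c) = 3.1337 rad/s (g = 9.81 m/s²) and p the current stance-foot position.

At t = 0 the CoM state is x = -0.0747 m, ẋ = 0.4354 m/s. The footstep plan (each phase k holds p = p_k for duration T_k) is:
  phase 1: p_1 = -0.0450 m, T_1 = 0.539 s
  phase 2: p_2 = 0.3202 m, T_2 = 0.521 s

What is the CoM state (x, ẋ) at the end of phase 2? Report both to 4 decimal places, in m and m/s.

phase 1: p=-0.0450, T=0.539, ωT=1.689064, cosh=2.799552, sinh=2.614860; start (x,ẋ)=(-0.074700, 0.435400) → end (x,ẋ)=(0.235165, 0.975558)
phase 2: p=0.3202, T=0.521, ωT=1.632658, cosh=2.656433, sinh=2.461024; start (x,ẋ)=(0.235165, 0.975558) → end (x,ẋ)=(0.860456, 1.935705)

x = 0.8605, ẋ = 1.9357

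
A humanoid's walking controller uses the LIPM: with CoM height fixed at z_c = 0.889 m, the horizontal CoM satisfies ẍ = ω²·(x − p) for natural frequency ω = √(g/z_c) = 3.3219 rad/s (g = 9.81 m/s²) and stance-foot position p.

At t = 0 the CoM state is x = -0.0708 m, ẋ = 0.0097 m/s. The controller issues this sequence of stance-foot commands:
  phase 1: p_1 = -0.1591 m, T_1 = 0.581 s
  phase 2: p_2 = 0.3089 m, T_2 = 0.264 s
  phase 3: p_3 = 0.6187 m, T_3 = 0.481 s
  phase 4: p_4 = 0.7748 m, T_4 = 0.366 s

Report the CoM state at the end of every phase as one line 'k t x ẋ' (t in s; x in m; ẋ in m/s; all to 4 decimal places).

1 0.5810 0.1613 1.0233
2 0.8450 0.4070 0.9555
3 1.3260 0.7558 0.7911
4 1.6920 1.1063 1.3544

phase 1: p=-0.1591, T=0.581, ωT=1.930024, cosh=3.517410, sinh=3.372265; start (x,ẋ)=(-0.070800, 0.009700) → end (x,ẋ)=(0.161334, 1.023284)
phase 2: p=0.3089, T=0.264, ωT=0.876982, cosh=1.409835, sinh=0.993798; start (x,ẋ)=(0.161334, 1.023284) → end (x,ẋ)=(0.406988, 0.955504)
phase 3: p=0.6187, T=0.481, ωT=1.597834, cosh=2.572325, sinh=2.369990; start (x,ẋ)=(0.406988, 0.955504) → end (x,ẋ)=(0.755808, 0.791088)
phase 4: p=0.7748, T=0.366, ωT=1.215815, cosh=1.834756, sinh=1.538288; start (x,ẋ)=(0.755808, 0.791088) → end (x,ẋ)=(1.106286, 1.354401)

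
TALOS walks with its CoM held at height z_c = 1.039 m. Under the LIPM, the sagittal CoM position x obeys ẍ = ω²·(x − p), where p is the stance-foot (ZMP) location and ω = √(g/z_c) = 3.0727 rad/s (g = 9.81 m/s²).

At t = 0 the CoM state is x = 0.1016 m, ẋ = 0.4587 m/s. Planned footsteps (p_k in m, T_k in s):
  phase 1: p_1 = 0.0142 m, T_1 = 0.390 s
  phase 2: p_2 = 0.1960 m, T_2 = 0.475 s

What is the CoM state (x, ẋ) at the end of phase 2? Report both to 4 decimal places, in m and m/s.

x = 1.4697, ẋ = 4.0570

phase 1: p=0.0142, T=0.390, ωT=1.198353, cosh=1.808172, sinh=1.506481; start (x,ẋ)=(0.101600, 0.458700) → end (x,ẋ)=(0.397125, 1.233980)
phase 2: p=0.1960, T=0.475, ωT=1.459533, cosh=2.268146, sinh=2.035801; start (x,ẋ)=(0.397125, 1.233980) → end (x,ẋ)=(1.469749, 4.056967)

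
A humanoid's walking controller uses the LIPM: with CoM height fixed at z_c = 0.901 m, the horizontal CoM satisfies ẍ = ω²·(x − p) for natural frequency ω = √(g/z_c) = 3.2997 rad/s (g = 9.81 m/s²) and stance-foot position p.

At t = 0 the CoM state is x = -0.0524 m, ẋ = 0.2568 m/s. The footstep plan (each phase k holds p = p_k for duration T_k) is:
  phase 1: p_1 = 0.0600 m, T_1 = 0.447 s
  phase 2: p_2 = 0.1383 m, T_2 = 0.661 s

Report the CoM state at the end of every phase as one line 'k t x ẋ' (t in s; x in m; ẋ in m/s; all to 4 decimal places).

phase 1: p=0.0600, T=0.447, ωT=1.474966, cosh=2.299837, sinh=2.071050; start (x,ẋ)=(-0.052400, 0.256800) → end (x,ẋ)=(-0.037322, -0.177526)
phase 2: p=0.1383, T=0.661, ωT=2.181102, cosh=4.484487, sinh=4.371570; start (x,ẋ)=(-0.037322, -0.177526) → end (x,ẋ)=(-0.884466, -3.329432)

1 0.4470 -0.0373 -0.1775
2 1.1080 -0.8845 -3.3294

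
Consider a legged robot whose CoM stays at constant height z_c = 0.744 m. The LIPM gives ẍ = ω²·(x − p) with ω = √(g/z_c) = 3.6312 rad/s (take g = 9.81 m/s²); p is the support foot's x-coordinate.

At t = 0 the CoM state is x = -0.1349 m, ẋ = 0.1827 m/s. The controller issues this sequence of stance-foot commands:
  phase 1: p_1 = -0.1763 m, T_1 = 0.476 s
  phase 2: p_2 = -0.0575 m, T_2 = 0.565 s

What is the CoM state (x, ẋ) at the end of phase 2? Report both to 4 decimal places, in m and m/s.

x = 1.4820, ẋ = 5.6465

phase 1: p=-0.1763, T=0.476, ωT=1.728451, cosh=2.904742, sinh=2.727183; start (x,ẋ)=(-0.134900, 0.182700) → end (x,ẋ)=(0.081172, 0.940678)
phase 2: p=-0.0575, T=0.565, ωT=2.051628, cosh=3.954542, sinh=3.826016; start (x,ẋ)=(0.081172, 0.940678) → end (x,ẋ)=(1.482029, 5.646520)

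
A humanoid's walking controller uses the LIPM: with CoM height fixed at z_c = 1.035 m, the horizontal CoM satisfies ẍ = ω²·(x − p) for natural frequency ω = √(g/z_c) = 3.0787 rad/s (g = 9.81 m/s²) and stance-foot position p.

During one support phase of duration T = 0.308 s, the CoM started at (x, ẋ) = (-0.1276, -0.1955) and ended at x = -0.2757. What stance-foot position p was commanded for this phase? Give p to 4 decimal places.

ωT = 3.0787·0.308 = 0.948240; cosh(ωT) = 1.484292, sinh(ωT) = 1.096870
x(T) = p + (x₀−p)·cosh(ωT) + (ẋ₀/ω)·sinh(ωT) ⇒ p·(1 − cosh) = x(T) − x₀·cosh − (ẋ₀/ω)·sinh
numerator   = -0.2757 − (-0.1276)·1.484292 − (-0.1955/3.0787)·1.096870 = -0.016652
denominator = 1 − 1.484292 = -0.484292
p = -0.016652 / -0.484292 = 0.0344

p = 0.0344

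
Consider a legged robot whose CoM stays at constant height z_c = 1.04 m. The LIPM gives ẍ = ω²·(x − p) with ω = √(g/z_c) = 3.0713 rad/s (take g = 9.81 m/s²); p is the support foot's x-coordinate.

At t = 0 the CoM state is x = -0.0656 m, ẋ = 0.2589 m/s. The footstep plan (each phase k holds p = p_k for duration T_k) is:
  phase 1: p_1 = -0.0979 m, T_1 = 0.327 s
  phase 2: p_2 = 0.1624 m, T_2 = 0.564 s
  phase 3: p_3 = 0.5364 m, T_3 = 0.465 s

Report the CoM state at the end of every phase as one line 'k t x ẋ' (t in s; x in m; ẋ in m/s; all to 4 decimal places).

phase 1: p=-0.0979, T=0.327, ωT=1.004315, cosh=1.548166, sinh=1.181871; start (x,ẋ)=(-0.065600, 0.258900) → end (x,ẋ)=(0.051733, 0.518065)
phase 2: p=0.1624, T=0.564, ωT=1.732213, cosh=2.915022, sinh=2.738130; start (x,ẋ)=(0.051733, 0.518065) → end (x,ẋ)=(0.301671, 0.579508)
phase 3: p=0.5364, T=0.465, ωT=1.428154, cosh=2.205373, sinh=1.965622; start (x,ẋ)=(0.301671, 0.579508) → end (x,ẋ)=(0.389618, -0.139033)

1 0.3270 0.0517 0.5181
2 0.8910 0.3017 0.5795
3 1.3560 0.3896 -0.1390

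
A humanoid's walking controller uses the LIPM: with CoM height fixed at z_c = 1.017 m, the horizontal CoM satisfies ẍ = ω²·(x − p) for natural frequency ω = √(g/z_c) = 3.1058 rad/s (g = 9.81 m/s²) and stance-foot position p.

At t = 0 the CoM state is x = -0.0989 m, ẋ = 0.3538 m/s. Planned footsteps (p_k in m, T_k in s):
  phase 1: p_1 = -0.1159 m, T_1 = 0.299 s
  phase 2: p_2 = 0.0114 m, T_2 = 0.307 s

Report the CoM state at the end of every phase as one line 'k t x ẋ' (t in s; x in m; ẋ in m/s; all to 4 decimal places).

1 0.2990 0.0306 0.5740
2 0.6060 0.2442 0.9213

phase 1: p=-0.1159, T=0.299, ωT=0.928634, cosh=1.463071, sinh=1.067978; start (x,ẋ)=(-0.098900, 0.353800) → end (x,ẋ)=(0.030632, 0.574022)
phase 2: p=0.0114, T=0.307, ωT=0.953481, cosh=1.490061, sinh=1.104664; start (x,ẋ)=(0.030632, 0.574022) → end (x,ẋ)=(0.244224, 0.921311)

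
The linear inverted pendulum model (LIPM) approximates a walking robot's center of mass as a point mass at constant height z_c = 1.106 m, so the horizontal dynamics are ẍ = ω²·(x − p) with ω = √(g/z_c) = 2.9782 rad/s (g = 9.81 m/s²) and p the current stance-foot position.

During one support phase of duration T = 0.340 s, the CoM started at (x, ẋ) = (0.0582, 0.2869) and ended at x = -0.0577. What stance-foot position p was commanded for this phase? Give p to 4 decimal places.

ωT = 2.9782·0.340 = 1.012588; cosh(ωT) = 1.557997, sinh(ωT) = 1.194719
x(T) = p + (x₀−p)·cosh(ωT) + (ẋ₀/ω)·sinh(ωT) ⇒ p·(1 − cosh) = x(T) − x₀·cosh − (ẋ₀/ω)·sinh
numerator   = -0.0577 − (0.0582)·1.557997 − (0.2869/2.9782)·1.194719 = -0.263467
denominator = 1 − 1.557997 = -0.557997
p = -0.263467 / -0.557997 = 0.4722

p = 0.4722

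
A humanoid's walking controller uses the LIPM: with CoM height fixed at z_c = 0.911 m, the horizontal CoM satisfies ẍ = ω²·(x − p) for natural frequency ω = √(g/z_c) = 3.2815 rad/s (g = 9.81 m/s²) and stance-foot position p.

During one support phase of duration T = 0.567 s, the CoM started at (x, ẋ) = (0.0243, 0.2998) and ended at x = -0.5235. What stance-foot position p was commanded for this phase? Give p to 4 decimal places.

ωT = 3.2815·0.567 = 1.860610; cosh(ωT) = 3.291619, sinh(ωT) = 3.136041
x(T) = p + (x₀−p)·cosh(ωT) + (ẋ₀/ω)·sinh(ωT) ⇒ p·(1 − cosh) = x(T) − x₀·cosh − (ẋ₀/ω)·sinh
numerator   = -0.5235 − (0.0243)·3.291619 − (0.2998/3.2815)·3.136041 = -0.889997
denominator = 1 − 3.291619 = -2.291619
p = -0.889997 / -2.291619 = 0.3884

p = 0.3884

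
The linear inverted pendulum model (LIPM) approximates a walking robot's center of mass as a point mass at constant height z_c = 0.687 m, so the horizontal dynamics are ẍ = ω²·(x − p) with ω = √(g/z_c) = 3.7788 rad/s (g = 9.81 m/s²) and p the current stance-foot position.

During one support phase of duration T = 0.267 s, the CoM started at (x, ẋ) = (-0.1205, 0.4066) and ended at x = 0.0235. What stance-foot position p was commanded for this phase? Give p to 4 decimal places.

ωT = 3.7788·0.267 = 1.008940; cosh(ωT) = 1.553648, sinh(ωT) = 1.189043
x(T) = p + (x₀−p)·cosh(ωT) + (ẋ₀/ω)·sinh(ωT) ⇒ p·(1 − cosh) = x(T) − x₀·cosh − (ẋ₀/ω)·sinh
numerator   = 0.0235 − (-0.1205)·1.553648 − (0.4066/3.7788)·1.189043 = 0.082773
denominator = 1 − 1.553648 = -0.553648
p = 0.082773 / -0.553648 = -0.1495

p = -0.1495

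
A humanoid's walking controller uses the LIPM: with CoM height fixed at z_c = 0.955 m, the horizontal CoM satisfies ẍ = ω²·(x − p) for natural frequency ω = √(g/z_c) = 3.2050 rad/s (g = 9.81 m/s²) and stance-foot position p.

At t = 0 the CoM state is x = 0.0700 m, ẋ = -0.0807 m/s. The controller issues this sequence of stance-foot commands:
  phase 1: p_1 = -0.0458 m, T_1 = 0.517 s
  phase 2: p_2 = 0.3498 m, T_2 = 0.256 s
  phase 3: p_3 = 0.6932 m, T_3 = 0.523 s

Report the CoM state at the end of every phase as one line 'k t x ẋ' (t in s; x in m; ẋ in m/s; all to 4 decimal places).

phase 1: p=-0.0458, T=0.517, ωT=1.656985, cosh=2.717096, sinh=2.526382; start (x,ẋ)=(0.070000, -0.080700) → end (x,ẋ)=(0.205227, 0.718369)
phase 2: p=0.3498, T=0.256, ωT=0.820480, cosh=1.355905, sinh=0.915685; start (x,ẋ)=(0.205227, 0.718369) → end (x,ẋ)=(0.359014, 0.549752)
phase 3: p=0.6932, T=0.523, ωT=1.676215, cosh=2.766183, sinh=2.579102; start (x,ẋ)=(0.359014, 0.549752) → end (x,ẋ)=(0.211173, -1.241672)

1 0.5170 0.2052 0.7184
2 0.7730 0.3590 0.5498
3 1.2960 0.2112 -1.2417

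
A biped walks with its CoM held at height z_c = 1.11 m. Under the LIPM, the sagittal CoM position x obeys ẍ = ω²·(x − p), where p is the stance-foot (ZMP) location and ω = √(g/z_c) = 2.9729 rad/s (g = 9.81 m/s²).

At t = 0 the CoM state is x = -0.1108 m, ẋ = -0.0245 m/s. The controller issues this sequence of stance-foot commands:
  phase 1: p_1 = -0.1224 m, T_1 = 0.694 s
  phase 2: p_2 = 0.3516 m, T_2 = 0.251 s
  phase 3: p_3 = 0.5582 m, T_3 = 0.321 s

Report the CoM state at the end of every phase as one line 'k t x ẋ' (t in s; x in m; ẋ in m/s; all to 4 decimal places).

phase 1: p=-0.1224, T=0.694, ωT=2.063193, cosh=3.999053, sinh=3.872006; start (x,ẋ)=(-0.110800, -0.024500) → end (x,ẋ)=(-0.107921, 0.035552)
phase 2: p=0.3516, T=0.251, ωT=0.746198, cosh=1.291566, sinh=0.817400; start (x,ẋ)=(-0.107921, 0.035552) → end (x,ẋ)=(-0.232126, -1.070740)
phase 3: p=0.5582, T=0.321, ωT=0.954301, cosh=1.490968, sinh=1.105887; start (x,ẋ)=(-0.232126, -1.070740) → end (x,ẋ)=(-1.018455, -4.194787)

1 0.6940 -0.1079 0.0356
2 0.9450 -0.2321 -1.0707
3 1.2660 -1.0185 -4.1948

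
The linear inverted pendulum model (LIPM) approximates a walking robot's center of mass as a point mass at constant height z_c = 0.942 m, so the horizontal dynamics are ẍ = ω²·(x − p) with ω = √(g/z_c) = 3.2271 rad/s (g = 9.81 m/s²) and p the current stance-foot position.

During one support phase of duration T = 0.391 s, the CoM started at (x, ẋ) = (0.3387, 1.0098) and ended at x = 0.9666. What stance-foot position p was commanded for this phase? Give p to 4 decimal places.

p = 0.2069

ωT = 3.2271·0.391 = 1.261796; cosh(ωT) = 1.907452, sinh(ωT) = 1.624307
x(T) = p + (x₀−p)·cosh(ωT) + (ẋ₀/ω)·sinh(ωT) ⇒ p·(1 − cosh) = x(T) − x₀·cosh − (ẋ₀/ω)·sinh
numerator   = 0.9666 − (0.3387)·1.907452 − (1.0098/3.2271)·1.624307 = -0.187720
denominator = 1 − 1.907452 = -0.907452
p = -0.187720 / -0.907452 = 0.2069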